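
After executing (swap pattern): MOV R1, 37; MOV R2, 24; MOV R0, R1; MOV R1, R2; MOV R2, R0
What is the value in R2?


Register state trace (swap pattern):
  MOV R1, 37  → R1 = 37
  MOV R2, 24  → R2 = 24
  MOV R0, R1  → R0 = 37  (save R1)
  MOV R1, R2  → R1 = 24  (R1 gets R2's value)
  MOV R2, R0  → R2 = 37  (R2 gets saved value)
Final: R2 = 37

37


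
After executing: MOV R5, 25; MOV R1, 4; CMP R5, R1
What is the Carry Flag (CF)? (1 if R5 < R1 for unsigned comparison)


Register state trace:
  MOV R5, 25  → R5 = 25
  MOV R1, 4  → R1 = 4
  CMP R5, R1  → unsigned 25 - 4: no borrow
  25 >= 4, so CF = 0
CF = 0

0


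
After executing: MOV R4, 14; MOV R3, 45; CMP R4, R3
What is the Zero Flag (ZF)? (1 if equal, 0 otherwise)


Register state trace:
  MOV R4, 14  → R4 = 14
  MOV R3, 45  → R3 = 45
  CMP R4, R3  → computes 14 - 45 = -31
  Result is nonzero, so values are not equal
ZF = 0

0


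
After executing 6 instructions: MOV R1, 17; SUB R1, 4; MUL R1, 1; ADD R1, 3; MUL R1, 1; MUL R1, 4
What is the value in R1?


Register state trace:
  MOV R1, 17  → R1 = 17
  SUB R1, 4  → R1 = 17 - 4 = 13
  MUL R1, 1  → R1 = 13 * 1 = 13
  ADD R1, 3  → R1 = 13 + 3 = 16
  MUL R1, 1  → R1 = 16 * 1 = 16
  MUL R1, 4  → R1 = 16 * 4 = 64
Final: R1 = 64

64


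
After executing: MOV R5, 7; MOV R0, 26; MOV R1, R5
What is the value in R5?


Register state trace:
  MOV R5, 7  → R5 = 7
  MOV R0, 26  → R0 = 26
  MOV R1, R5  → R1 = 7
Final: R5 = 7

7


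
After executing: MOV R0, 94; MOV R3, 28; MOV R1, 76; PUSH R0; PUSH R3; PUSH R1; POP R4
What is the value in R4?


Stack trace (top is rightmost):
  MOV R0, 94  → R0 = 94
  MOV R3, 28  → R3 = 28
  MOV R1, 76  → R1 = 76
  PUSH R0  → stack: [94]
  PUSH R3  → stack: [94, 28]
  PUSH R1  → stack: [94, 28, 76]
  POP R4  → R4 = 76, stack: [94, 28]
Final: R4 = 76

76


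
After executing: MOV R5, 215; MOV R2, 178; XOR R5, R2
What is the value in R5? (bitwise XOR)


Register state trace:
  MOV R5, 215  → R5 = 215 (0b11010111)
  MOV R2, 178  → R2 = 178 (0b10110010)
  XOR R5, R2  → R5 = 215 XOR 178 = 101 (0b01100101)
Final: R5 = 101

101


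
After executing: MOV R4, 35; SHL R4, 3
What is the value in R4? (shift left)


Register state trace:
  MOV R4, 35  → R4 = 35
  SHL R4, 3  → R4 = 35 << 3 = 35 * 2^3 = 280
Final: R4 = 280

280


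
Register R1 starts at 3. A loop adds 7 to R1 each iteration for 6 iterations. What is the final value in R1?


Starting value: R1 = 3
  Iter 1: R1 = 3 + 7 = 10
  Iter 2: R1 = 10 + 7 = 17
  Iter 3: R1 = 17 + 7 = 24
  Iter 4: R1 = 24 + 7 = 31
  Iter 5: R1 = 31 + 7 = 38
  Iter 6: R1 = 38 + 7 = 45
Final: R1 = 45

45


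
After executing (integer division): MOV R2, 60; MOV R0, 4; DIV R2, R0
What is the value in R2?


Register state trace:
  MOV R2, 60  → R2 = 60
  MOV R0, 4  → R0 = 4
  DIV R2, R0  → R2 = 60 // 4 = 15
Final: R2 = 15

15


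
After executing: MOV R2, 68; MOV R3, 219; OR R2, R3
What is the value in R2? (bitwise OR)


Register state trace:
  MOV R2, 68  → R2 = 68 (0b01000100)
  MOV R3, 219  → R3 = 219 (0b11011011)
  OR R2, R3   → R2 = 68 OR 219 = 223 (0b11011111)
Final: R2 = 223

223


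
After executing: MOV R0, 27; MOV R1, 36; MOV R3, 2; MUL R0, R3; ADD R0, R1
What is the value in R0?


Register state trace:
  MOV R0, 27  → R0 = 27
  MOV R1, 36  → R1 = 36
  MOV R3, 2  → R3 = 2
  MUL R0, R3  → R0 = 27 * 2 = 54
  ADD R0, R1  → R0 = 54 + 36 = 90
Final: R0 = 90

90


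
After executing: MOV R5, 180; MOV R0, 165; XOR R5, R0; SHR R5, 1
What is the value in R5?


Register state trace:
  MOV R5, 180  → R5 = 180 (0b10110100)
  MOV R0, 165  → R0 = 165 (0b10100101)
  XOR R5, R0  → R5 = 180 XOR 165 = 17 (0b00010001)
  SHR R5, 1  → R5 = 17 >> 1 = 8
Final: R5 = 8

8


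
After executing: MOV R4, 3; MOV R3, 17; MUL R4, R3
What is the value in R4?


Register state trace:
  MOV R4, 3  → R4 = 3
  MOV R3, 17  → R3 = 17
  MUL R4, R3  → R4 = 3 * 17 = 51
Final: R4 = 51

51


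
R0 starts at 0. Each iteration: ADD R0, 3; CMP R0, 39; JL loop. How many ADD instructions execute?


Loop trace (R0 starts at 0, target 39, step 3):
  ADD #1: R0 = 0 + 3 = 3  → 3 < 39, loop
  ADD #2: R0 = 3 + 3 = 6  → 6 < 39, loop
  ADD #3: R0 = 6 + 3 = 9  → 9 < 39, loop
  ADD #4: R0 = 9 + 3 = 12  → 12 < 39, loop
  ADD #5: R0 = 12 + 3 = 15  → 15 < 39, loop
  ADD #6: R0 = 15 + 3 = 18  → 18 < 39, loop
  ADD #7: R0 = 18 + 3 = 21  → 21 < 39, loop
  ADD #8: R0 = 21 + 3 = 24  → 24 < 39, loop
  ADD #9: R0 = 24 + 3 = 27  → 27 < 39, loop
  ADD #10: R0 = 27 + 3 = 30  → 30 < 39, loop
  ADD #11: R0 = 30 + 3 = 33  → 33 < 39, loop
  ADD #12: R0 = 33 + 3 = 36  → 36 < 39, loop
  ADD #13: R0 = 36 + 3 = 39  → 39 >= 39, exit
Total ADD instructions: 13

13


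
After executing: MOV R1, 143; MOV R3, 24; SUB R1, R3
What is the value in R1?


Register state trace:
  MOV R1, 143  → R1 = 143
  MOV R3, 24  → R3 = 24
  SUB R1, R3  → R1 = 143 - 24 = 119
Final: R1 = 119

119


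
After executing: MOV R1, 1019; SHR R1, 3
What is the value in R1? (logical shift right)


Register state trace:
  MOV R1, 1019  → R1 = 1019
  SHR R1, 3  → R1 = 1019 >> 3 = 1019 // 2^3 = 127
Final: R1 = 127

127


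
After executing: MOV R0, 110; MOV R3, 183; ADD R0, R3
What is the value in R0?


Register state trace:
  MOV R0, 110  → R0 = 110
  MOV R3, 183  → R3 = 183
  ADD R0, R3  → R0 = 110 + 183 = 293
Final: R0 = 293

293


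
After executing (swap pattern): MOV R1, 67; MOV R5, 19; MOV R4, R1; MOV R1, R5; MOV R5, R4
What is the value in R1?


Register state trace (swap pattern):
  MOV R1, 67  → R1 = 67
  MOV R5, 19  → R5 = 19
  MOV R4, R1  → R4 = 67  (save R1)
  MOV R1, R5  → R1 = 19  (R1 gets R5's value)
  MOV R5, R4  → R5 = 67  (R5 gets saved value)
Final: R1 = 19

19


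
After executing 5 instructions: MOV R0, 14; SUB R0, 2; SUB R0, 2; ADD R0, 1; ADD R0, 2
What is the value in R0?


Register state trace:
  MOV R0, 14  → R0 = 14
  SUB R0, 2  → R0 = 14 - 2 = 12
  SUB R0, 2  → R0 = 12 - 2 = 10
  ADD R0, 1  → R0 = 10 + 1 = 11
  ADD R0, 2  → R0 = 11 + 2 = 13
Final: R0 = 13

13


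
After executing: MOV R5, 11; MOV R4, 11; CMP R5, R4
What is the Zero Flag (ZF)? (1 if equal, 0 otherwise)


Register state trace:
  MOV R5, 11  → R5 = 11
  MOV R4, 11  → R4 = 11
  CMP R5, R4  → computes 11 - 11 = 0
  Result is zero, so values are equal
ZF = 1

1


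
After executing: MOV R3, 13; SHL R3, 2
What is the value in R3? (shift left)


Register state trace:
  MOV R3, 13  → R3 = 13
  SHL R3, 2  → R3 = 13 << 2 = 13 * 2^2 = 52
Final: R3 = 52

52


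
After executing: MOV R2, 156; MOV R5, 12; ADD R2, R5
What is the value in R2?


Register state trace:
  MOV R2, 156  → R2 = 156
  MOV R5, 12  → R5 = 12
  ADD R2, R5  → R2 = 156 + 12 = 168
Final: R2 = 168

168


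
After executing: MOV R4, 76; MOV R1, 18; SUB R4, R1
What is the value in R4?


Register state trace:
  MOV R4, 76  → R4 = 76
  MOV R1, 18  → R1 = 18
  SUB R4, R1  → R4 = 76 - 18 = 58
Final: R4 = 58

58


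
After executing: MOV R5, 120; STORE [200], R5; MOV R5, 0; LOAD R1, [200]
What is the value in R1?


Register and memory trace:
  MOV R5, 120  → R5 = 120
  STORE [200], R5  → mem[200] = 120
  MOV R5, 0  → R5 = 0
  LOAD R1, [200]  → R1 = mem[200] = 120
Final: R1 = 120

120


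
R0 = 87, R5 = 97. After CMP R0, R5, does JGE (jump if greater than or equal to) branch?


Trace:
  R0 = 87, R5 = 97
  CMP R0, R5  → compares 87 vs 97
  JGE checks: is 87 greater than or equal to 97?
  87 < 97, so condition is false
Branch taken: No

No


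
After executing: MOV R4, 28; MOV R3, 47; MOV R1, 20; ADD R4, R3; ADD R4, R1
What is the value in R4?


Register state trace:
  MOV R4, 28  → R4 = 28
  MOV R3, 47  → R3 = 47
  MOV R1, 20  → R1 = 20
  ADD R4, R3  → R4 = 28 + 47 = 75
  ADD R4, R1  → R4 = 75 + 20 = 95
Final: R4 = 95

95


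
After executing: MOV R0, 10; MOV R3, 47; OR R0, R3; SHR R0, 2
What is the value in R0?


Register state trace:
  MOV R0, 10  → R0 = 10 (0b00001010)
  MOV R3, 47  → R3 = 47 (0b00101111)
  OR R0, R3  → R0 = 10 OR 47 = 47 (0b00101111)
  SHR R0, 2  → R0 = 47 >> 2 = 11
Final: R0 = 11

11


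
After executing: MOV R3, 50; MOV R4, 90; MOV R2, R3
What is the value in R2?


Register state trace:
  MOV R3, 50  → R3 = 50
  MOV R4, 90  → R4 = 90
  MOV R2, R3  → R2 = 50
Final: R2 = 50

50


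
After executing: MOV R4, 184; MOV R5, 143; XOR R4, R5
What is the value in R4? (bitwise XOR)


Register state trace:
  MOV R4, 184  → R4 = 184 (0b10111000)
  MOV R5, 143  → R5 = 143 (0b10001111)
  XOR R4, R5  → R4 = 184 XOR 143 = 55 (0b00110111)
Final: R4 = 55

55


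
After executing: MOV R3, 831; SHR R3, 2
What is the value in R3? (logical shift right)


Register state trace:
  MOV R3, 831  → R3 = 831
  SHR R3, 2  → R3 = 831 >> 2 = 831 // 2^2 = 207
Final: R3 = 207

207


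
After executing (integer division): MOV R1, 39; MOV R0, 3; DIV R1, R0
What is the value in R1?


Register state trace:
  MOV R1, 39  → R1 = 39
  MOV R0, 3  → R0 = 3
  DIV R1, R0  → R1 = 39 // 3 = 13
Final: R1 = 13

13


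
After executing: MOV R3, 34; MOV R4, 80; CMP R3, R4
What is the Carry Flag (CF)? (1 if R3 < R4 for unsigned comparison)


Register state trace:
  MOV R3, 34  → R3 = 34
  MOV R4, 80  → R4 = 80
  CMP R3, R4  → unsigned 34 - 80: borrow occurs
  34 < 80, so CF = 1
CF = 1

1


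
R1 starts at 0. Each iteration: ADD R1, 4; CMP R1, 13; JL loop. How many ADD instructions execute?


Loop trace (R1 starts at 0, target 13, step 4):
  ADD #1: R1 = 0 + 4 = 4  → 4 < 13, loop
  ADD #2: R1 = 4 + 4 = 8  → 8 < 13, loop
  ADD #3: R1 = 8 + 4 = 12  → 12 < 13, loop
  ADD #4: R1 = 12 + 4 = 16  → 16 >= 13, exit
Total ADD instructions: 4

4


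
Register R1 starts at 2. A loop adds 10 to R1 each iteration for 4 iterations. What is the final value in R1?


Starting value: R1 = 2
  Iter 1: R1 = 2 + 10 = 12
  Iter 2: R1 = 12 + 10 = 22
  Iter 3: R1 = 22 + 10 = 32
  Iter 4: R1 = 32 + 10 = 42
Final: R1 = 42

42


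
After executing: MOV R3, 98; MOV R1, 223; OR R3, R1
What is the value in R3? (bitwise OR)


Register state trace:
  MOV R3, 98  → R3 = 98 (0b01100010)
  MOV R1, 223  → R1 = 223 (0b11011111)
  OR R3, R1   → R3 = 98 OR 223 = 255 (0b11111111)
Final: R3 = 255

255


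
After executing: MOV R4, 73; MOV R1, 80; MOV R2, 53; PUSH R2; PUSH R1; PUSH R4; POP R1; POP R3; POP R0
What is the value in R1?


Stack trace (top is rightmost):
  MOV R4, 73  → R4 = 73
  MOV R1, 80  → R1 = 80
  MOV R2, 53  → R2 = 53
  PUSH R2  → stack: [53]
  PUSH R1  → stack: [53, 80]
  PUSH R4  → stack: [53, 80, 73]
  POP R1  → R1 = 73, stack: [53, 80]
  POP R3  → R3 = 80, stack: [53]
  POP R0  → R0 = 53, stack: []
Final: R1 = 73

73


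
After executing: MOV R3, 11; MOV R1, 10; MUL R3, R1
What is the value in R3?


Register state trace:
  MOV R3, 11  → R3 = 11
  MOV R1, 10  → R1 = 10
  MUL R3, R1  → R3 = 11 * 10 = 110
Final: R3 = 110

110


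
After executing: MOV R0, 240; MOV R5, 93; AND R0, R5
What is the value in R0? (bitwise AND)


Register state trace:
  MOV R0, 240  → R0 = 240 (0b11110000)
  MOV R5, 93  → R5 = 93 (0b01011101)
  AND R0, R5  → R0 = 240 AND 93 = 80 (0b01010000)
Final: R0 = 80

80


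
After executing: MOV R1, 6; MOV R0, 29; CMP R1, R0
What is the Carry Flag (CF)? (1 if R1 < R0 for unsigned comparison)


Register state trace:
  MOV R1, 6  → R1 = 6
  MOV R0, 29  → R0 = 29
  CMP R1, R0  → unsigned 6 - 29: borrow occurs
  6 < 29, so CF = 1
CF = 1

1


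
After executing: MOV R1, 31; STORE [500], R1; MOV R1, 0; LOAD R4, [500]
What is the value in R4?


Register and memory trace:
  MOV R1, 31  → R1 = 31
  STORE [500], R1  → mem[500] = 31
  MOV R1, 0  → R1 = 0
  LOAD R4, [500]  → R4 = mem[500] = 31
Final: R4 = 31

31


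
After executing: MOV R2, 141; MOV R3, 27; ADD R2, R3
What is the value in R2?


Register state trace:
  MOV R2, 141  → R2 = 141
  MOV R3, 27  → R3 = 27
  ADD R2, R3  → R2 = 141 + 27 = 168
Final: R2 = 168

168


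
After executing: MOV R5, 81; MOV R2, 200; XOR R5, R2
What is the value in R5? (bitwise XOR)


Register state trace:
  MOV R5, 81  → R5 = 81 (0b01010001)
  MOV R2, 200  → R2 = 200 (0b11001000)
  XOR R5, R2  → R5 = 81 XOR 200 = 153 (0b10011001)
Final: R5 = 153

153


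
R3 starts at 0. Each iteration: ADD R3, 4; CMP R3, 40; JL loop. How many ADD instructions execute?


Loop trace (R3 starts at 0, target 40, step 4):
  ADD #1: R3 = 0 + 4 = 4  → 4 < 40, loop
  ADD #2: R3 = 4 + 4 = 8  → 8 < 40, loop
  ADD #3: R3 = 8 + 4 = 12  → 12 < 40, loop
  ADD #4: R3 = 12 + 4 = 16  → 16 < 40, loop
  ADD #5: R3 = 16 + 4 = 20  → 20 < 40, loop
  ADD #6: R3 = 20 + 4 = 24  → 24 < 40, loop
  ADD #7: R3 = 24 + 4 = 28  → 28 < 40, loop
  ADD #8: R3 = 28 + 4 = 32  → 32 < 40, loop
  ADD #9: R3 = 32 + 4 = 36  → 36 < 40, loop
  ADD #10: R3 = 36 + 4 = 40  → 40 >= 40, exit
Total ADD instructions: 10

10


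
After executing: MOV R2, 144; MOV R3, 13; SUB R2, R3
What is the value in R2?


Register state trace:
  MOV R2, 144  → R2 = 144
  MOV R3, 13  → R3 = 13
  SUB R2, R3  → R2 = 144 - 13 = 131
Final: R2 = 131

131


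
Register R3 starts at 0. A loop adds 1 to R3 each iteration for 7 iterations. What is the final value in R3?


Starting value: R3 = 0
  Iter 1: R3 = 0 + 1 = 1
  Iter 2: R3 = 1 + 1 = 2
  Iter 3: R3 = 2 + 1 = 3
  Iter 4: R3 = 3 + 1 = 4
  Iter 5: R3 = 4 + 1 = 5
  Iter 6: R3 = 5 + 1 = 6
  Iter 7: R3 = 6 + 1 = 7
Final: R3 = 7

7


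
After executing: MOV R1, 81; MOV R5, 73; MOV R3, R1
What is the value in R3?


Register state trace:
  MOV R1, 81  → R1 = 81
  MOV R5, 73  → R5 = 73
  MOV R3, R1  → R3 = 81
Final: R3 = 81

81


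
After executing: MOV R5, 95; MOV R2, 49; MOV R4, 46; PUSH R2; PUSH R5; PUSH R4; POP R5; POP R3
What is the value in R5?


Stack trace (top is rightmost):
  MOV R5, 95  → R5 = 95
  MOV R2, 49  → R2 = 49
  MOV R4, 46  → R4 = 46
  PUSH R2  → stack: [49]
  PUSH R5  → stack: [49, 95]
  PUSH R4  → stack: [49, 95, 46]
  POP R5  → R5 = 46, stack: [49, 95]
  POP R3  → R3 = 95, stack: [49]
Final: R5 = 46

46


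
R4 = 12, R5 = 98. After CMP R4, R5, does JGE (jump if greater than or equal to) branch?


Trace:
  R4 = 12, R5 = 98
  CMP R4, R5  → compares 12 vs 98
  JGE checks: is 12 greater than or equal to 98?
  12 < 98, so condition is false
Branch taken: No

No


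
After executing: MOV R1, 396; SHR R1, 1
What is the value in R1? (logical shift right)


Register state trace:
  MOV R1, 396  → R1 = 396
  SHR R1, 1  → R1 = 396 >> 1 = 396 // 2^1 = 198
Final: R1 = 198

198


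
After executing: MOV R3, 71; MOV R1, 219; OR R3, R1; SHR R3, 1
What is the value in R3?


Register state trace:
  MOV R3, 71  → R3 = 71 (0b01000111)
  MOV R1, 219  → R1 = 219 (0b11011011)
  OR R3, R1  → R3 = 71 OR 219 = 223 (0b11011111)
  SHR R3, 1  → R3 = 223 >> 1 = 111
Final: R3 = 111

111


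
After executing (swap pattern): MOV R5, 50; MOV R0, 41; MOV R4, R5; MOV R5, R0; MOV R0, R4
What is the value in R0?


Register state trace (swap pattern):
  MOV R5, 50  → R5 = 50
  MOV R0, 41  → R0 = 41
  MOV R4, R5  → R4 = 50  (save R5)
  MOV R5, R0  → R5 = 41  (R5 gets R0's value)
  MOV R0, R4  → R0 = 50  (R0 gets saved value)
Final: R0 = 50

50


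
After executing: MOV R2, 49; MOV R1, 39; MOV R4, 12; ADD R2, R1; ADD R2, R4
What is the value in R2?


Register state trace:
  MOV R2, 49  → R2 = 49
  MOV R1, 39  → R1 = 39
  MOV R4, 12  → R4 = 12
  ADD R2, R1  → R2 = 49 + 39 = 88
  ADD R2, R4  → R2 = 88 + 12 = 100
Final: R2 = 100

100


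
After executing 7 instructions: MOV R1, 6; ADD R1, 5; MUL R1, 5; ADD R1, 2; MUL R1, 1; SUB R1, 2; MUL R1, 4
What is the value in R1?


Register state trace:
  MOV R1, 6  → R1 = 6
  ADD R1, 5  → R1 = 6 + 5 = 11
  MUL R1, 5  → R1 = 11 * 5 = 55
  ADD R1, 2  → R1 = 55 + 2 = 57
  MUL R1, 1  → R1 = 57 * 1 = 57
  SUB R1, 2  → R1 = 57 - 2 = 55
  MUL R1, 4  → R1 = 55 * 4 = 220
Final: R1 = 220

220


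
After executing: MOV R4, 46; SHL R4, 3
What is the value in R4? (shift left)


Register state trace:
  MOV R4, 46  → R4 = 46
  SHL R4, 3  → R4 = 46 << 3 = 46 * 2^3 = 368
Final: R4 = 368

368


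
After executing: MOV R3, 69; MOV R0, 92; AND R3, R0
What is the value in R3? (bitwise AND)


Register state trace:
  MOV R3, 69  → R3 = 69 (0b01000101)
  MOV R0, 92  → R0 = 92 (0b01011100)
  AND R3, R0  → R3 = 69 AND 92 = 68 (0b01000100)
Final: R3 = 68

68


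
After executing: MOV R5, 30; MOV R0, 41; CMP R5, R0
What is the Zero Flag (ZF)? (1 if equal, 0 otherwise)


Register state trace:
  MOV R5, 30  → R5 = 30
  MOV R0, 41  → R0 = 41
  CMP R5, R0  → computes 30 - 41 = -11
  Result is nonzero, so values are not equal
ZF = 0

0


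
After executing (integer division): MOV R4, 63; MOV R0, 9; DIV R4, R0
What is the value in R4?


Register state trace:
  MOV R4, 63  → R4 = 63
  MOV R0, 9  → R0 = 9
  DIV R4, R0  → R4 = 63 // 9 = 7
Final: R4 = 7

7


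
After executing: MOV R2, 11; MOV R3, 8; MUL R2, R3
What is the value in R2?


Register state trace:
  MOV R2, 11  → R2 = 11
  MOV R3, 8  → R3 = 8
  MUL R2, R3  → R2 = 11 * 8 = 88
Final: R2 = 88

88


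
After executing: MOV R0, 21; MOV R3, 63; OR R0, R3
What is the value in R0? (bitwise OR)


Register state trace:
  MOV R0, 21  → R0 = 21 (0b00010101)
  MOV R3, 63  → R3 = 63 (0b00111111)
  OR R0, R3   → R0 = 21 OR 63 = 63 (0b00111111)
Final: R0 = 63

63


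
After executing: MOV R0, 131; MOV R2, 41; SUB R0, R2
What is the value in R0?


Register state trace:
  MOV R0, 131  → R0 = 131
  MOV R2, 41  → R2 = 41
  SUB R0, R2  → R0 = 131 - 41 = 90
Final: R0 = 90

90


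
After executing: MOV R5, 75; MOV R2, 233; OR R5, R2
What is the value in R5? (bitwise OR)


Register state trace:
  MOV R5, 75  → R5 = 75 (0b01001011)
  MOV R2, 233  → R2 = 233 (0b11101001)
  OR R5, R2   → R5 = 75 OR 233 = 235 (0b11101011)
Final: R5 = 235

235


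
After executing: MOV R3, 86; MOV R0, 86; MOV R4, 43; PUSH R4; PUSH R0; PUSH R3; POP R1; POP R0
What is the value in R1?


Stack trace (top is rightmost):
  MOV R3, 86  → R3 = 86
  MOV R0, 86  → R0 = 86
  MOV R4, 43  → R4 = 43
  PUSH R4  → stack: [43]
  PUSH R0  → stack: [43, 86]
  PUSH R3  → stack: [43, 86, 86]
  POP R1  → R1 = 86, stack: [43, 86]
  POP R0  → R0 = 86, stack: [43]
Final: R1 = 86

86


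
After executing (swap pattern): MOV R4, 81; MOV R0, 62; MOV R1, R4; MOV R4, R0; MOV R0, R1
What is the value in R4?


Register state trace (swap pattern):
  MOV R4, 81  → R4 = 81
  MOV R0, 62  → R0 = 62
  MOV R1, R4  → R1 = 81  (save R4)
  MOV R4, R0  → R4 = 62  (R4 gets R0's value)
  MOV R0, R1  → R0 = 81  (R0 gets saved value)
Final: R4 = 62

62


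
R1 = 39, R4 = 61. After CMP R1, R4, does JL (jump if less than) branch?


Trace:
  R1 = 39, R4 = 61
  CMP R1, R4  → compares 39 vs 61
  JL checks: is 39 less than 61?
  39 < 61, so condition is true
Branch taken: Yes

Yes


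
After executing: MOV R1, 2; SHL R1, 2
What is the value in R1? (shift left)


Register state trace:
  MOV R1, 2  → R1 = 2
  SHL R1, 2  → R1 = 2 << 2 = 2 * 2^2 = 8
Final: R1 = 8

8


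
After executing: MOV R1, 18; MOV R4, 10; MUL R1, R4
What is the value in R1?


Register state trace:
  MOV R1, 18  → R1 = 18
  MOV R4, 10  → R4 = 10
  MUL R1, R4  → R1 = 18 * 10 = 180
Final: R1 = 180

180


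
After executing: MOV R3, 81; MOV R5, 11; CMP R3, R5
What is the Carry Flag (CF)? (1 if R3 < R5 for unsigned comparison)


Register state trace:
  MOV R3, 81  → R3 = 81
  MOV R5, 11  → R5 = 11
  CMP R3, R5  → unsigned 81 - 11: no borrow
  81 >= 11, so CF = 0
CF = 0

0


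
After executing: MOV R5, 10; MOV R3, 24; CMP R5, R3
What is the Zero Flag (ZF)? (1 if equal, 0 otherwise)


Register state trace:
  MOV R5, 10  → R5 = 10
  MOV R3, 24  → R3 = 24
  CMP R5, R3  → computes 10 - 24 = -14
  Result is nonzero, so values are not equal
ZF = 0

0


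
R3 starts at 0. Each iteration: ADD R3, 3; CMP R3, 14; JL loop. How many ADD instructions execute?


Loop trace (R3 starts at 0, target 14, step 3):
  ADD #1: R3 = 0 + 3 = 3  → 3 < 14, loop
  ADD #2: R3 = 3 + 3 = 6  → 6 < 14, loop
  ADD #3: R3 = 6 + 3 = 9  → 9 < 14, loop
  ADD #4: R3 = 9 + 3 = 12  → 12 < 14, loop
  ADD #5: R3 = 12 + 3 = 15  → 15 >= 14, exit
Total ADD instructions: 5

5


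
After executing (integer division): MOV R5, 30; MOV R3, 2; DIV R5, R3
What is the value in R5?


Register state trace:
  MOV R5, 30  → R5 = 30
  MOV R3, 2  → R3 = 2
  DIV R5, R3  → R5 = 30 // 2 = 15
Final: R5 = 15

15


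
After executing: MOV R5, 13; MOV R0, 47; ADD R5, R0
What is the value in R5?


Register state trace:
  MOV R5, 13  → R5 = 13
  MOV R0, 47  → R0 = 47
  ADD R5, R0  → R5 = 13 + 47 = 60
Final: R5 = 60

60


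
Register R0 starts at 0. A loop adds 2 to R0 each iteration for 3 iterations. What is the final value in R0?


Starting value: R0 = 0
  Iter 1: R0 = 0 + 2 = 2
  Iter 2: R0 = 2 + 2 = 4
  Iter 3: R0 = 4 + 2 = 6
Final: R0 = 6

6


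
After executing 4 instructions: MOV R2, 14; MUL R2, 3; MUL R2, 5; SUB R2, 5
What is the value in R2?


Register state trace:
  MOV R2, 14  → R2 = 14
  MUL R2, 3  → R2 = 14 * 3 = 42
  MUL R2, 5  → R2 = 42 * 5 = 210
  SUB R2, 5  → R2 = 210 - 5 = 205
Final: R2 = 205

205


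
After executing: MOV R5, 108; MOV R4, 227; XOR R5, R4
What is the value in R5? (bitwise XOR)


Register state trace:
  MOV R5, 108  → R5 = 108 (0b01101100)
  MOV R4, 227  → R4 = 227 (0b11100011)
  XOR R5, R4  → R5 = 108 XOR 227 = 143 (0b10001111)
Final: R5 = 143

143


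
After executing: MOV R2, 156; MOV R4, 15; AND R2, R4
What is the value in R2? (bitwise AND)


Register state trace:
  MOV R2, 156  → R2 = 156 (0b10011100)
  MOV R4, 15  → R4 = 15 (0b00001111)
  AND R2, R4  → R2 = 156 AND 15 = 12 (0b00001100)
Final: R2 = 12

12


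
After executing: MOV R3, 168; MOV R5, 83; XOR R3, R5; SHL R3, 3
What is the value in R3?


Register state trace:
  MOV R3, 168  → R3 = 168 (0b10101000)
  MOV R5, 83  → R5 = 83 (0b01010011)
  XOR R3, R5  → R3 = 168 XOR 83 = 251 (0b11111011)
  SHL R3, 3  → R3 = 251 << 3 = 2008
Final: R3 = 2008

2008


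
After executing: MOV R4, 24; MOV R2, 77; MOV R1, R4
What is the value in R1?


Register state trace:
  MOV R4, 24  → R4 = 24
  MOV R2, 77  → R2 = 77
  MOV R1, R4  → R1 = 24
Final: R1 = 24

24


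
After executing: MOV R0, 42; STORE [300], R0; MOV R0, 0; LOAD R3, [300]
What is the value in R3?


Register and memory trace:
  MOV R0, 42  → R0 = 42
  STORE [300], R0  → mem[300] = 42
  MOV R0, 0  → R0 = 0
  LOAD R3, [300]  → R3 = mem[300] = 42
Final: R3 = 42

42


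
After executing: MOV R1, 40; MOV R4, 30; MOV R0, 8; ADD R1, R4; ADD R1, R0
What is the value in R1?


Register state trace:
  MOV R1, 40  → R1 = 40
  MOV R4, 30  → R4 = 30
  MOV R0, 8  → R0 = 8
  ADD R1, R4  → R1 = 40 + 30 = 70
  ADD R1, R0  → R1 = 70 + 8 = 78
Final: R1 = 78

78


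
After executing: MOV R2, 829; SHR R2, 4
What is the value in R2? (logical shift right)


Register state trace:
  MOV R2, 829  → R2 = 829
  SHR R2, 4  → R2 = 829 >> 4 = 829 // 2^4 = 51
Final: R2 = 51

51


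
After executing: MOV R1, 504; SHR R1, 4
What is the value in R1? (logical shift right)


Register state trace:
  MOV R1, 504  → R1 = 504
  SHR R1, 4  → R1 = 504 >> 4 = 504 // 2^4 = 31
Final: R1 = 31

31


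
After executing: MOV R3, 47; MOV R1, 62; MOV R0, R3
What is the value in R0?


Register state trace:
  MOV R3, 47  → R3 = 47
  MOV R1, 62  → R1 = 62
  MOV R0, R3  → R0 = 47
Final: R0 = 47

47


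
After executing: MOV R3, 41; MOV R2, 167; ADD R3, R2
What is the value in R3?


Register state trace:
  MOV R3, 41  → R3 = 41
  MOV R2, 167  → R2 = 167
  ADD R3, R2  → R3 = 41 + 167 = 208
Final: R3 = 208

208


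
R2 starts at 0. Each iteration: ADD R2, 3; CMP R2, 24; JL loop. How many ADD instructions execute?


Loop trace (R2 starts at 0, target 24, step 3):
  ADD #1: R2 = 0 + 3 = 3  → 3 < 24, loop
  ADD #2: R2 = 3 + 3 = 6  → 6 < 24, loop
  ADD #3: R2 = 6 + 3 = 9  → 9 < 24, loop
  ADD #4: R2 = 9 + 3 = 12  → 12 < 24, loop
  ADD #5: R2 = 12 + 3 = 15  → 15 < 24, loop
  ADD #6: R2 = 15 + 3 = 18  → 18 < 24, loop
  ADD #7: R2 = 18 + 3 = 21  → 21 < 24, loop
  ADD #8: R2 = 21 + 3 = 24  → 24 >= 24, exit
Total ADD instructions: 8

8


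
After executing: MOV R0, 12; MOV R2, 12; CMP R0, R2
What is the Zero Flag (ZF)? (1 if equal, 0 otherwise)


Register state trace:
  MOV R0, 12  → R0 = 12
  MOV R2, 12  → R2 = 12
  CMP R0, R2  → computes 12 - 12 = 0
  Result is zero, so values are equal
ZF = 1

1


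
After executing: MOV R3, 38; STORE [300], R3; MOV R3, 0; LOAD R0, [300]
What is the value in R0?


Register and memory trace:
  MOV R3, 38  → R3 = 38
  STORE [300], R3  → mem[300] = 38
  MOV R3, 0  → R3 = 0
  LOAD R0, [300]  → R0 = mem[300] = 38
Final: R0 = 38

38


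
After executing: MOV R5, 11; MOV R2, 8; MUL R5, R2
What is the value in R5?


Register state trace:
  MOV R5, 11  → R5 = 11
  MOV R2, 8  → R2 = 8
  MUL R5, R2  → R5 = 11 * 8 = 88
Final: R5 = 88

88


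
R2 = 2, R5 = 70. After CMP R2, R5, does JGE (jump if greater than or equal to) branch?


Trace:
  R2 = 2, R5 = 70
  CMP R2, R5  → compares 2 vs 70
  JGE checks: is 2 greater than or equal to 70?
  2 < 70, so condition is false
Branch taken: No

No


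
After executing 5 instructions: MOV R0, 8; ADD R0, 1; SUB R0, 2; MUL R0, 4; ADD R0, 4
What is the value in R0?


Register state trace:
  MOV R0, 8  → R0 = 8
  ADD R0, 1  → R0 = 8 + 1 = 9
  SUB R0, 2  → R0 = 9 - 2 = 7
  MUL R0, 4  → R0 = 7 * 4 = 28
  ADD R0, 4  → R0 = 28 + 4 = 32
Final: R0 = 32

32


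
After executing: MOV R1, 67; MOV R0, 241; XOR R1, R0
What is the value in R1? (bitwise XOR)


Register state trace:
  MOV R1, 67  → R1 = 67 (0b01000011)
  MOV R0, 241  → R0 = 241 (0b11110001)
  XOR R1, R0  → R1 = 67 XOR 241 = 178 (0b10110010)
Final: R1 = 178

178


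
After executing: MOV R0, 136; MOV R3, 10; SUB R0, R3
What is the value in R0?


Register state trace:
  MOV R0, 136  → R0 = 136
  MOV R3, 10  → R3 = 10
  SUB R0, R3  → R0 = 136 - 10 = 126
Final: R0 = 126

126


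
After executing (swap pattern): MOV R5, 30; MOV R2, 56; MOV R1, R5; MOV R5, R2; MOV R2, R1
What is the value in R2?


Register state trace (swap pattern):
  MOV R5, 30  → R5 = 30
  MOV R2, 56  → R2 = 56
  MOV R1, R5  → R1 = 30  (save R5)
  MOV R5, R2  → R5 = 56  (R5 gets R2's value)
  MOV R2, R1  → R2 = 30  (R2 gets saved value)
Final: R2 = 30

30


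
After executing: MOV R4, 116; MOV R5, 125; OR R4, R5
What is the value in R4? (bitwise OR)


Register state trace:
  MOV R4, 116  → R4 = 116 (0b01110100)
  MOV R5, 125  → R5 = 125 (0b01111101)
  OR R4, R5   → R4 = 116 OR 125 = 125 (0b01111101)
Final: R4 = 125

125


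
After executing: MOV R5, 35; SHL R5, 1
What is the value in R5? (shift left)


Register state trace:
  MOV R5, 35  → R5 = 35
  SHL R5, 1  → R5 = 35 << 1 = 35 * 2^1 = 70
Final: R5 = 70

70


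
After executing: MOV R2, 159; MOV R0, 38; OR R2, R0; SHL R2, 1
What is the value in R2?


Register state trace:
  MOV R2, 159  → R2 = 159 (0b10011111)
  MOV R0, 38  → R0 = 38 (0b00100110)
  OR R2, R0  → R2 = 159 OR 38 = 191 (0b10111111)
  SHL R2, 1  → R2 = 191 << 1 = 382
Final: R2 = 382

382


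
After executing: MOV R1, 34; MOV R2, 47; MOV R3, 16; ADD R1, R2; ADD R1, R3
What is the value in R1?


Register state trace:
  MOV R1, 34  → R1 = 34
  MOV R2, 47  → R2 = 47
  MOV R3, 16  → R3 = 16
  ADD R1, R2  → R1 = 34 + 47 = 81
  ADD R1, R3  → R1 = 81 + 16 = 97
Final: R1 = 97

97


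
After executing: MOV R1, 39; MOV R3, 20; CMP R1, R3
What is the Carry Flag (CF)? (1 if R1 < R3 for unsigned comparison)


Register state trace:
  MOV R1, 39  → R1 = 39
  MOV R3, 20  → R3 = 20
  CMP R1, R3  → unsigned 39 - 20: no borrow
  39 >= 20, so CF = 0
CF = 0

0


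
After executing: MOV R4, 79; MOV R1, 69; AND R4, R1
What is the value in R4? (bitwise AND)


Register state trace:
  MOV R4, 79  → R4 = 79 (0b01001111)
  MOV R1, 69  → R1 = 69 (0b01000101)
  AND R4, R1  → R4 = 79 AND 69 = 69 (0b01000101)
Final: R4 = 69

69


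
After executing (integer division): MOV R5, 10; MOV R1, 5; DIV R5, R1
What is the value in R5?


Register state trace:
  MOV R5, 10  → R5 = 10
  MOV R1, 5  → R1 = 5
  DIV R5, R1  → R5 = 10 // 5 = 2
Final: R5 = 2

2


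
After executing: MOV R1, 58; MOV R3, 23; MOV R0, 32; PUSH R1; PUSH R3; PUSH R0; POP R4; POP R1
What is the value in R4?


Stack trace (top is rightmost):
  MOV R1, 58  → R1 = 58
  MOV R3, 23  → R3 = 23
  MOV R0, 32  → R0 = 32
  PUSH R1  → stack: [58]
  PUSH R3  → stack: [58, 23]
  PUSH R0  → stack: [58, 23, 32]
  POP R4  → R4 = 32, stack: [58, 23]
  POP R1  → R1 = 23, stack: [58]
Final: R4 = 32

32


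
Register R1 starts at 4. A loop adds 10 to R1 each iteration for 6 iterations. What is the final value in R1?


Starting value: R1 = 4
  Iter 1: R1 = 4 + 10 = 14
  Iter 2: R1 = 14 + 10 = 24
  Iter 3: R1 = 24 + 10 = 34
  Iter 4: R1 = 34 + 10 = 44
  Iter 5: R1 = 44 + 10 = 54
  Iter 6: R1 = 54 + 10 = 64
Final: R1 = 64

64


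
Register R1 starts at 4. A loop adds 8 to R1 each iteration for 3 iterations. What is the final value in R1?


Starting value: R1 = 4
  Iter 1: R1 = 4 + 8 = 12
  Iter 2: R1 = 12 + 8 = 20
  Iter 3: R1 = 20 + 8 = 28
Final: R1 = 28

28


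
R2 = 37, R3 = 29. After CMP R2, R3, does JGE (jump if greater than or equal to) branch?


Trace:
  R2 = 37, R3 = 29
  CMP R2, R3  → compares 37 vs 29
  JGE checks: is 37 greater than or equal to 29?
  37 > 29, so condition is true
Branch taken: Yes

Yes


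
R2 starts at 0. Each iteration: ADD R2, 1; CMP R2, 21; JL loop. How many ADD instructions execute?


Loop trace (R2 starts at 0, target 21, step 1):
  ADD #1: R2 = 0 + 1 = 1  → 1 < 21, loop
  ADD #2: R2 = 1 + 1 = 2  → 2 < 21, loop
  ADD #3: R2 = 2 + 1 = 3  → 3 < 21, loop
  ADD #4: R2 = 3 + 1 = 4  → 4 < 21, loop
  ADD #5: R2 = 4 + 1 = 5  → 5 < 21, loop
  ADD #6: R2 = 5 + 1 = 6  → 6 < 21, loop
  ADD #7: R2 = 6 + 1 = 7  → 7 < 21, loop
  ADD #8: R2 = 7 + 1 = 8  → 8 < 21, loop
  ADD #9: R2 = 8 + 1 = 9  → 9 < 21, loop
  ADD #10: R2 = 9 + 1 = 10  → 10 < 21, loop
  ADD #11: R2 = 10 + 1 = 11  → 11 < 21, loop
  ADD #12: R2 = 11 + 1 = 12  → 12 < 21, loop
  ADD #13: R2 = 12 + 1 = 13  → 13 < 21, loop
  ADD #14: R2 = 13 + 1 = 14  → 14 < 21, loop
  ADD #15: R2 = 14 + 1 = 15  → 15 < 21, loop
  ADD #16: R2 = 15 + 1 = 16  → 16 < 21, loop
  ADD #17: R2 = 16 + 1 = 17  → 17 < 21, loop
  ADD #18: R2 = 17 + 1 = 18  → 18 < 21, loop
  ADD #19: R2 = 18 + 1 = 19  → 19 < 21, loop
  ADD #20: R2 = 19 + 1 = 20  → 20 < 21, loop
  ADD #21: R2 = 20 + 1 = 21  → 21 >= 21, exit
Total ADD instructions: 21

21


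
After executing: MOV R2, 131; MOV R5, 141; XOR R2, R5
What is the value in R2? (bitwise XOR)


Register state trace:
  MOV R2, 131  → R2 = 131 (0b10000011)
  MOV R5, 141  → R5 = 141 (0b10001101)
  XOR R2, R5  → R2 = 131 XOR 141 = 14 (0b00001110)
Final: R2 = 14

14


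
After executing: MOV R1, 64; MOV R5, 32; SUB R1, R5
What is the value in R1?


Register state trace:
  MOV R1, 64  → R1 = 64
  MOV R5, 32  → R5 = 32
  SUB R1, R5  → R1 = 64 - 32 = 32
Final: R1 = 32

32


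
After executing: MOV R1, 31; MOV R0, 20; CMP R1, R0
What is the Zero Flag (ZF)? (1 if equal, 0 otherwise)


Register state trace:
  MOV R1, 31  → R1 = 31
  MOV R0, 20  → R0 = 20
  CMP R1, R0  → computes 31 - 20 = 11
  Result is nonzero, so values are not equal
ZF = 0

0


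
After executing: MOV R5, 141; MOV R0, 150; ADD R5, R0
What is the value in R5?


Register state trace:
  MOV R5, 141  → R5 = 141
  MOV R0, 150  → R0 = 150
  ADD R5, R0  → R5 = 141 + 150 = 291
Final: R5 = 291

291


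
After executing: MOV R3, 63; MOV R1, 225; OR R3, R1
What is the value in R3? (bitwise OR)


Register state trace:
  MOV R3, 63  → R3 = 63 (0b00111111)
  MOV R1, 225  → R1 = 225 (0b11100001)
  OR R3, R1   → R3 = 63 OR 225 = 255 (0b11111111)
Final: R3 = 255

255


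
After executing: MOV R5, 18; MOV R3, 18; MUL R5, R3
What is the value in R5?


Register state trace:
  MOV R5, 18  → R5 = 18
  MOV R3, 18  → R3 = 18
  MUL R5, R3  → R5 = 18 * 18 = 324
Final: R5 = 324

324


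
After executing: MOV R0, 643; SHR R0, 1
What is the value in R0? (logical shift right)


Register state trace:
  MOV R0, 643  → R0 = 643
  SHR R0, 1  → R0 = 643 >> 1 = 643 // 2^1 = 321
Final: R0 = 321

321


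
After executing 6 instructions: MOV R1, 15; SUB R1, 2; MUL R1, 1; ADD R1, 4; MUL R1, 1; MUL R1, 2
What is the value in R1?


Register state trace:
  MOV R1, 15  → R1 = 15
  SUB R1, 2  → R1 = 15 - 2 = 13
  MUL R1, 1  → R1 = 13 * 1 = 13
  ADD R1, 4  → R1 = 13 + 4 = 17
  MUL R1, 1  → R1 = 17 * 1 = 17
  MUL R1, 2  → R1 = 17 * 2 = 34
Final: R1 = 34

34


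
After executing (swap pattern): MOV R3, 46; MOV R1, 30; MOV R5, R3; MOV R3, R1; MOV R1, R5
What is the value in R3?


Register state trace (swap pattern):
  MOV R3, 46  → R3 = 46
  MOV R1, 30  → R1 = 30
  MOV R5, R3  → R5 = 46  (save R3)
  MOV R3, R1  → R3 = 30  (R3 gets R1's value)
  MOV R1, R5  → R1 = 46  (R1 gets saved value)
Final: R3 = 30

30


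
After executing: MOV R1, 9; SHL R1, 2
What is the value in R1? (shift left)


Register state trace:
  MOV R1, 9  → R1 = 9
  SHL R1, 2  → R1 = 9 << 2 = 9 * 2^2 = 36
Final: R1 = 36

36


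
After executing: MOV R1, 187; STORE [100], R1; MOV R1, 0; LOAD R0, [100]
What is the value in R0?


Register and memory trace:
  MOV R1, 187  → R1 = 187
  STORE [100], R1  → mem[100] = 187
  MOV R1, 0  → R1 = 0
  LOAD R0, [100]  → R0 = mem[100] = 187
Final: R0 = 187

187


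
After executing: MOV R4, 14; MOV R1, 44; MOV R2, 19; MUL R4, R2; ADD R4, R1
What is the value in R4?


Register state trace:
  MOV R4, 14  → R4 = 14
  MOV R1, 44  → R1 = 44
  MOV R2, 19  → R2 = 19
  MUL R4, R2  → R4 = 14 * 19 = 266
  ADD R4, R1  → R4 = 266 + 44 = 310
Final: R4 = 310

310


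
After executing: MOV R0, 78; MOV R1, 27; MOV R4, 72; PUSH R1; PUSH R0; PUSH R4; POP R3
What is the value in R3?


Stack trace (top is rightmost):
  MOV R0, 78  → R0 = 78
  MOV R1, 27  → R1 = 27
  MOV R4, 72  → R4 = 72
  PUSH R1  → stack: [27]
  PUSH R0  → stack: [27, 78]
  PUSH R4  → stack: [27, 78, 72]
  POP R3  → R3 = 72, stack: [27, 78]
Final: R3 = 72

72


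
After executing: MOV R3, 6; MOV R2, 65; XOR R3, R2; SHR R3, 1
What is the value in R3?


Register state trace:
  MOV R3, 6  → R3 = 6 (0b00000110)
  MOV R2, 65  → R2 = 65 (0b01000001)
  XOR R3, R2  → R3 = 6 XOR 65 = 71 (0b01000111)
  SHR R3, 1  → R3 = 71 >> 1 = 35
Final: R3 = 35

35


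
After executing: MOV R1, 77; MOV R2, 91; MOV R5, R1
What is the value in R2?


Register state trace:
  MOV R1, 77  → R1 = 77
  MOV R2, 91  → R2 = 91
  MOV R5, R1  → R5 = 77
Final: R2 = 91

91


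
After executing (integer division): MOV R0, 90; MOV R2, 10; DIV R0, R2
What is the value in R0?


Register state trace:
  MOV R0, 90  → R0 = 90
  MOV R2, 10  → R2 = 10
  DIV R0, R2  → R0 = 90 // 10 = 9
Final: R0 = 9

9


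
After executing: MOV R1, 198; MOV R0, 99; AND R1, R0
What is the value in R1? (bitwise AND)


Register state trace:
  MOV R1, 198  → R1 = 198 (0b11000110)
  MOV R0, 99  → R0 = 99 (0b01100011)
  AND R1, R0  → R1 = 198 AND 99 = 66 (0b01000010)
Final: R1 = 66

66


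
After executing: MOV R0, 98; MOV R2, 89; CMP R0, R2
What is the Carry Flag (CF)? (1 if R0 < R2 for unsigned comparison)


Register state trace:
  MOV R0, 98  → R0 = 98
  MOV R2, 89  → R2 = 89
  CMP R0, R2  → unsigned 98 - 89: no borrow
  98 >= 89, so CF = 0
CF = 0

0


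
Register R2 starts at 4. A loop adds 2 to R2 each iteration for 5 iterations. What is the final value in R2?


Starting value: R2 = 4
  Iter 1: R2 = 4 + 2 = 6
  Iter 2: R2 = 6 + 2 = 8
  Iter 3: R2 = 8 + 2 = 10
  Iter 4: R2 = 10 + 2 = 12
  Iter 5: R2 = 12 + 2 = 14
Final: R2 = 14

14


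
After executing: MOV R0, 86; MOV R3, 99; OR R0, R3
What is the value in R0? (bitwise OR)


Register state trace:
  MOV R0, 86  → R0 = 86 (0b01010110)
  MOV R3, 99  → R3 = 99 (0b01100011)
  OR R0, R3   → R0 = 86 OR 99 = 119 (0b01110111)
Final: R0 = 119

119


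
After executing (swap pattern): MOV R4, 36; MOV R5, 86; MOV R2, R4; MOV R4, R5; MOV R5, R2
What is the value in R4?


Register state trace (swap pattern):
  MOV R4, 36  → R4 = 36
  MOV R5, 86  → R5 = 86
  MOV R2, R4  → R2 = 36  (save R4)
  MOV R4, R5  → R4 = 86  (R4 gets R5's value)
  MOV R5, R2  → R5 = 36  (R5 gets saved value)
Final: R4 = 86

86


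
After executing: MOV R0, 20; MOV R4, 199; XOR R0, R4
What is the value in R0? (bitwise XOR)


Register state trace:
  MOV R0, 20  → R0 = 20 (0b00010100)
  MOV R4, 199  → R4 = 199 (0b11000111)
  XOR R0, R4  → R0 = 20 XOR 199 = 211 (0b11010011)
Final: R0 = 211

211


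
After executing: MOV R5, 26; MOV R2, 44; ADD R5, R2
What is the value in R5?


Register state trace:
  MOV R5, 26  → R5 = 26
  MOV R2, 44  → R2 = 44
  ADD R5, R2  → R5 = 26 + 44 = 70
Final: R5 = 70

70


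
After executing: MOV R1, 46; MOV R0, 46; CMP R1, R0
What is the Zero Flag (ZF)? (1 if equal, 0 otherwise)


Register state trace:
  MOV R1, 46  → R1 = 46
  MOV R0, 46  → R0 = 46
  CMP R1, R0  → computes 46 - 46 = 0
  Result is zero, so values are equal
ZF = 1

1


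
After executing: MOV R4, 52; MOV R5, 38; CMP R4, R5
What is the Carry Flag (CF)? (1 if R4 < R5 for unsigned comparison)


Register state trace:
  MOV R4, 52  → R4 = 52
  MOV R5, 38  → R5 = 38
  CMP R4, R5  → unsigned 52 - 38: no borrow
  52 >= 38, so CF = 0
CF = 0

0


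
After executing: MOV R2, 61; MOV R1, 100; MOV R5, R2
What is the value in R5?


Register state trace:
  MOV R2, 61  → R2 = 61
  MOV R1, 100  → R1 = 100
  MOV R5, R2  → R5 = 61
Final: R5 = 61

61


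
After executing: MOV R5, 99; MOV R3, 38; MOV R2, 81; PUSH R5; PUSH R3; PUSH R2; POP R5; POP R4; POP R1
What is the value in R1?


Stack trace (top is rightmost):
  MOV R5, 99  → R5 = 99
  MOV R3, 38  → R3 = 38
  MOV R2, 81  → R2 = 81
  PUSH R5  → stack: [99]
  PUSH R3  → stack: [99, 38]
  PUSH R2  → stack: [99, 38, 81]
  POP R5  → R5 = 81, stack: [99, 38]
  POP R4  → R4 = 38, stack: [99]
  POP R1  → R1 = 99, stack: []
Final: R1 = 99

99


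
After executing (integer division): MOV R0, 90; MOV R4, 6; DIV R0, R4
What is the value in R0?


Register state trace:
  MOV R0, 90  → R0 = 90
  MOV R4, 6  → R4 = 6
  DIV R0, R4  → R0 = 90 // 6 = 15
Final: R0 = 15

15


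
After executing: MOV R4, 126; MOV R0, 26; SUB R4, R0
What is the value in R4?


Register state trace:
  MOV R4, 126  → R4 = 126
  MOV R0, 26  → R0 = 26
  SUB R4, R0  → R4 = 126 - 26 = 100
Final: R4 = 100

100


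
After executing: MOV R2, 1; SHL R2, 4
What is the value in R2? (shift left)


Register state trace:
  MOV R2, 1  → R2 = 1
  SHL R2, 4  → R2 = 1 << 4 = 1 * 2^4 = 16
Final: R2 = 16

16


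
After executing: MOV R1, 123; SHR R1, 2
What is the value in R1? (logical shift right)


Register state trace:
  MOV R1, 123  → R1 = 123
  SHR R1, 2  → R1 = 123 >> 2 = 123 // 2^2 = 30
Final: R1 = 30

30


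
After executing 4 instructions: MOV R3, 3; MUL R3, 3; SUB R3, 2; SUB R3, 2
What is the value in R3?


Register state trace:
  MOV R3, 3  → R3 = 3
  MUL R3, 3  → R3 = 3 * 3 = 9
  SUB R3, 2  → R3 = 9 - 2 = 7
  SUB R3, 2  → R3 = 7 - 2 = 5
Final: R3 = 5

5
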